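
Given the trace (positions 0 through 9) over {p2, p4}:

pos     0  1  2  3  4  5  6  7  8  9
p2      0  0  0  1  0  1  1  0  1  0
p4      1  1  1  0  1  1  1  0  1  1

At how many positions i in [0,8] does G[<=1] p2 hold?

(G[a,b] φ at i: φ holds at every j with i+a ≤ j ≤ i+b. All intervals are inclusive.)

Evaluate at each i in [0,8]:
  i=0: ✗ (fails at j=0)
  i=1: ✗ (fails at j=1)
  i=2: ✗ (fails at j=2)
  i=3: ✗ (fails at j=4)
  i=4: ✗ (fails at j=4)
  i=5: ✓ (all of [5,6])
  i=6: ✗ (fails at j=7)
  i=7: ✗ (fails at j=7)
  i=8: ✗ (fails at j=9)
Positions where it holds: {5} → 1.

1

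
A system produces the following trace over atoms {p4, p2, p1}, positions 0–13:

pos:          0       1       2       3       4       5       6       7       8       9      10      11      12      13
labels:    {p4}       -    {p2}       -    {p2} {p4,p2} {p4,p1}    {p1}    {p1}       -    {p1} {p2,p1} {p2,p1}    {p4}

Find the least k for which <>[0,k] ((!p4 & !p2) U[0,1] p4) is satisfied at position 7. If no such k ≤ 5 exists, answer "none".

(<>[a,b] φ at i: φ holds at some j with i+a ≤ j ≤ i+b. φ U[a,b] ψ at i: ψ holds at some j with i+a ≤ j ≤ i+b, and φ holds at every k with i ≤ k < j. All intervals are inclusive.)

Scan j = 7,8,… for ((!p4 & !p2) U[0,1] p4):
  j=7: fails
  j=8: fails
  j=9: fails
  j=10: fails
  j=11: fails
  j=12: fails
No j in [7,12] satisfies it → none.

none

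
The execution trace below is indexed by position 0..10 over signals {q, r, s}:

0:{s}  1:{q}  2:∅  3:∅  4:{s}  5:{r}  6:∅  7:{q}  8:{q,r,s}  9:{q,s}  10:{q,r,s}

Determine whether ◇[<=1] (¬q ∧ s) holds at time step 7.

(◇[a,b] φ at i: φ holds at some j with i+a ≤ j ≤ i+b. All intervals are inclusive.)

False

Check (¬q ∧ s) at each j in [7,8]:
  j=7: false
  j=8: false
No position in the window satisfies it → formula fails.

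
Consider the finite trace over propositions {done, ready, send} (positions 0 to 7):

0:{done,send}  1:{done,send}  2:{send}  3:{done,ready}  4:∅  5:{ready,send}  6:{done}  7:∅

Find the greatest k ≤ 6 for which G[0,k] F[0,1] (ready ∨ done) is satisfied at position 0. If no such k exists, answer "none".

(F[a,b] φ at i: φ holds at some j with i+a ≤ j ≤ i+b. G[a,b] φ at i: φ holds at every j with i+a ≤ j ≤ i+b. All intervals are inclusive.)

6

F[0,1] (ready ∨ done) must hold from j=0 onward; find where it first fails.
  j=0: holds
  j=1: holds
  j=2: holds
  j=3: holds
  j=4: holds
  j=5: holds
  j=6: holds
Holds through j=6; largest k = 6.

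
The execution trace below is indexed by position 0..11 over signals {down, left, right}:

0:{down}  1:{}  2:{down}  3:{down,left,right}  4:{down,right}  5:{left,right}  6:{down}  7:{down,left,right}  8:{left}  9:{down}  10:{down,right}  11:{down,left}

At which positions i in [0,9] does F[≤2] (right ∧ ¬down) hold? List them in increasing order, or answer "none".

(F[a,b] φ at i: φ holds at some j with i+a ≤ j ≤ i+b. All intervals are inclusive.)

Evaluate at each i in [0,9]:
  i=0: ✗ (none in [0,2])
  i=1: ✗ (none in [1,3])
  i=2: ✗ (none in [2,4])
  i=3: ✓ (witness j=5)
  i=4: ✓ (witness j=5)
  i=5: ✓ (witness j=5)
  i=6: ✗ (none in [6,8])
  i=7: ✗ (none in [7,9])
  i=8: ✗ (none in [8,10])
  i=9: ✗ (none in [9,11])

3, 4, 5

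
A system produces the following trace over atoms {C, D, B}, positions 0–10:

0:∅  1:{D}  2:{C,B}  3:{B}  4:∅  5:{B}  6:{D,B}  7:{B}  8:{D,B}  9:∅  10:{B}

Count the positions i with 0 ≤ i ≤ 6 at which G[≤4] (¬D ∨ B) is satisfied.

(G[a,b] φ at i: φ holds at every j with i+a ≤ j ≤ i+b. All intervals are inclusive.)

Evaluate at each i in [0,6]:
  i=0: ✗ (fails at j=1)
  i=1: ✗ (fails at j=1)
  i=2: ✓ (all of [2,6])
  i=3: ✓ (all of [3,7])
  i=4: ✓ (all of [4,8])
  i=5: ✓ (all of [5,9])
  i=6: ✓ (all of [6,10])
Positions where it holds: {2, 3, 4, 5, 6} → 5.

5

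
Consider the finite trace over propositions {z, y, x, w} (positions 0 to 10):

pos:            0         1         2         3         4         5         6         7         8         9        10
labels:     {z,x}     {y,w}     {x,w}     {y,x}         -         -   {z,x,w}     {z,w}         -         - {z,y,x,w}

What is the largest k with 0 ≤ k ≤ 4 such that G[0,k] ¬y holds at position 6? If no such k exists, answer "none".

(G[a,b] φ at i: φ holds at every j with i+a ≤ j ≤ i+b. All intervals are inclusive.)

3

¬y must hold from j=6 onward; find where it first fails.
  j=6: holds
  j=7: holds
  j=8: holds
  j=9: holds
  j=10: fails
Holds on [6,9], so largest k = 3.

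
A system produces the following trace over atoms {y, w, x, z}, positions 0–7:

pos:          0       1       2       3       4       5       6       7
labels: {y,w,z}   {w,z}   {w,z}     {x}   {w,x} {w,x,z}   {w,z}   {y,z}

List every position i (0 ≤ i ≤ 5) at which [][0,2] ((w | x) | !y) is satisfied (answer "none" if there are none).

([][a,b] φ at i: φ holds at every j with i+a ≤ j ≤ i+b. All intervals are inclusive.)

0, 1, 2, 3, 4

Evaluate at each i in [0,5]:
  i=0: ✓ (all of [0,2])
  i=1: ✓ (all of [1,3])
  i=2: ✓ (all of [2,4])
  i=3: ✓ (all of [3,5])
  i=4: ✓ (all of [4,6])
  i=5: ✗ (fails at j=7)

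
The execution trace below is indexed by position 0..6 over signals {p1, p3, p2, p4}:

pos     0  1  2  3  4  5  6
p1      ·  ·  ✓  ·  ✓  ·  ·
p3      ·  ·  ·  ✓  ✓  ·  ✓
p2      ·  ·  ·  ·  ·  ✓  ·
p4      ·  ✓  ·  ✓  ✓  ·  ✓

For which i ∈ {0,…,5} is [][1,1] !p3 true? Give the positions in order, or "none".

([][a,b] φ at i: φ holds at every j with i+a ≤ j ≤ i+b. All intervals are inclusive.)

0, 1, 4

Evaluate at each i in [0,5]:
  i=0: ✓ (all of [1,1])
  i=1: ✓ (all of [2,2])
  i=2: ✗ (fails at j=3)
  i=3: ✗ (fails at j=4)
  i=4: ✓ (all of [5,5])
  i=5: ✗ (fails at j=6)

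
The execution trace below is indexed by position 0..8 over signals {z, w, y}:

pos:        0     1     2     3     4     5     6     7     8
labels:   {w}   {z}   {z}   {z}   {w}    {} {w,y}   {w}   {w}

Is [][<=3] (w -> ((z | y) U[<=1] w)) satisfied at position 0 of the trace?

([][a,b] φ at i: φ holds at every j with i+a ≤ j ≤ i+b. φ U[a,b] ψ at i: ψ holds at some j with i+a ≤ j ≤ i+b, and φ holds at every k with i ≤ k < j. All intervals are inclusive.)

Check (w -> ((z | y) U[<=1] w)) at every j in [0,3]:
  j=0: antecedent true; consequent holds → ✓
  j=1: antecedent false → ✓
  j=2: antecedent false → ✓
  j=3: antecedent false → ✓
All positions satisfy it → formula holds.

Holds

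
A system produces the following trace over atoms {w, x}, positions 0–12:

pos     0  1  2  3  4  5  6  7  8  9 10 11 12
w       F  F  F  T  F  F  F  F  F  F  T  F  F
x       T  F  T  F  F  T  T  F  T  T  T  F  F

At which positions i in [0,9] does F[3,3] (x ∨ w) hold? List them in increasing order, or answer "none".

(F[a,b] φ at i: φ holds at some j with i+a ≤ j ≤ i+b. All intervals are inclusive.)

0, 2, 3, 5, 6, 7

Evaluate at each i in [0,9]:
  i=0: ✓ (witness j=3)
  i=1: ✗ (none in [4,4])
  i=2: ✓ (witness j=5)
  i=3: ✓ (witness j=6)
  i=4: ✗ (none in [7,7])
  i=5: ✓ (witness j=8)
  i=6: ✓ (witness j=9)
  i=7: ✓ (witness j=10)
  i=8: ✗ (none in [11,11])
  i=9: ✗ (none in [12,12])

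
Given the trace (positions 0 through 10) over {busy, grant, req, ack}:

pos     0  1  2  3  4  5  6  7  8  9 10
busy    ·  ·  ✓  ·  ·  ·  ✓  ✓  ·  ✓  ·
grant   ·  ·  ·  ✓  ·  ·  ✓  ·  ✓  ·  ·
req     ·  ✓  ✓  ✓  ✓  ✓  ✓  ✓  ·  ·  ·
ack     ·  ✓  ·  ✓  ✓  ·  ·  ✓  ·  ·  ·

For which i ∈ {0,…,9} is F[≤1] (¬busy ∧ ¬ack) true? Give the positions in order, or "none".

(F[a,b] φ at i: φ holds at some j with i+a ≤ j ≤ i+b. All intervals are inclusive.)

0, 4, 5, 7, 8, 9

Evaluate at each i in [0,9]:
  i=0: ✓ (witness j=0)
  i=1: ✗ (none in [1,2])
  i=2: ✗ (none in [2,3])
  i=3: ✗ (none in [3,4])
  i=4: ✓ (witness j=5)
  i=5: ✓ (witness j=5)
  i=6: ✗ (none in [6,7])
  i=7: ✓ (witness j=8)
  i=8: ✓ (witness j=8)
  i=9: ✓ (witness j=10)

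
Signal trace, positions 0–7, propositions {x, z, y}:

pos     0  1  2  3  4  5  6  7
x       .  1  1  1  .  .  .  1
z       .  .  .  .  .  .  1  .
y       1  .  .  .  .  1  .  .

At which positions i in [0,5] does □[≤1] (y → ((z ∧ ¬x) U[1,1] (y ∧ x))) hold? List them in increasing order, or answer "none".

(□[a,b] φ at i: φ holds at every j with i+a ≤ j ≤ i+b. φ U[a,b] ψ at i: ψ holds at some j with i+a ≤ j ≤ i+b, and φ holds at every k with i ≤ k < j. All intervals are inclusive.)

Evaluate at each i in [0,5]:
  i=0: ✗ (fails at j=0)
  i=1: ✓ (all of [1,2])
  i=2: ✓ (all of [2,3])
  i=3: ✓ (all of [3,4])
  i=4: ✗ (fails at j=5)
  i=5: ✗ (fails at j=5)

1, 2, 3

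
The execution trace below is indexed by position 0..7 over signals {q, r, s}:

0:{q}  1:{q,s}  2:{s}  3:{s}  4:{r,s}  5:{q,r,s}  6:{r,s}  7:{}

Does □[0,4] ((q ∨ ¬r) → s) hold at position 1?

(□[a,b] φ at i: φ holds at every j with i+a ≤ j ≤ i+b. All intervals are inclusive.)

Check ((q ∨ ¬r) → s) at every j in [1,5]:
  j=1: antecedent true; consequent true → ✓
  j=2: antecedent true; consequent true → ✓
  j=3: antecedent true; consequent true → ✓
  j=4: antecedent false → ✓
  j=5: antecedent true; consequent true → ✓
All positions satisfy it → formula holds.

True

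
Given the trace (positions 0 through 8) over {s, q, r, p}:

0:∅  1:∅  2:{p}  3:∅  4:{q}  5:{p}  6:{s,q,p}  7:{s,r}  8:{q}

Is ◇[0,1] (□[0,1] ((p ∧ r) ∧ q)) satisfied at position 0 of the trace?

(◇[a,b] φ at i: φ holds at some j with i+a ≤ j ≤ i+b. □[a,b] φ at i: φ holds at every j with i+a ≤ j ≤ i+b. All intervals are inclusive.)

Does not hold

Check □[0,1] ((p ∧ r) ∧ q) at each j in [0,1]:
  j=0: fails at 0
  j=1: fails at 1
No position in the window satisfies it → formula fails.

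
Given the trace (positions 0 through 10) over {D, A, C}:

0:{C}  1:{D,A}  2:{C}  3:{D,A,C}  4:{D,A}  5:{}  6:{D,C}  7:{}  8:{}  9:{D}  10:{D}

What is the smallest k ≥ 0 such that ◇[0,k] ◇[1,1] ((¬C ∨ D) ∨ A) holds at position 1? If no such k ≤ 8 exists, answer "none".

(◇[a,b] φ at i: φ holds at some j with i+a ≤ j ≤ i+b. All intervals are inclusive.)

1

Scan j = 1,2,… for ◇[1,1] ((¬C ∨ D) ∨ A):
  j=1: fails
  j=2: holds
First hit at j=2, so smallest k = 2-1 = 1.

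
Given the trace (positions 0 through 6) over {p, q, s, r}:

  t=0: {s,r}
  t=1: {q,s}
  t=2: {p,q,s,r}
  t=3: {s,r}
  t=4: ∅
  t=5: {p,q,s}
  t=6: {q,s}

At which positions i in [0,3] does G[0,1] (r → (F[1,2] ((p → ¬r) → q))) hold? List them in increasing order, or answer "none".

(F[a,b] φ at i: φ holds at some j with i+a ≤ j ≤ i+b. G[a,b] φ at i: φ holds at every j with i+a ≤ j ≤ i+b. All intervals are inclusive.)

0, 3

Evaluate at each i in [0,3]:
  i=0: ✓ (all of [0,1])
  i=1: ✗ (fails at j=2)
  i=2: ✗ (fails at j=2)
  i=3: ✓ (all of [3,4])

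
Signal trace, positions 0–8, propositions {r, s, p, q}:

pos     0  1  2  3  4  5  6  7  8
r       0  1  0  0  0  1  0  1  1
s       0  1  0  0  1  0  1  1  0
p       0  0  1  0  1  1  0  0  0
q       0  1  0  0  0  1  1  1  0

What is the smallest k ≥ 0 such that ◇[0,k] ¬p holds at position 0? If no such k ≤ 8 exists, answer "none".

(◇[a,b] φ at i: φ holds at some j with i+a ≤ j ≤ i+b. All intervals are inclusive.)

0

Scan j = 0,1,… for ¬p:
  j=0: holds
First hit at j=0, so smallest k = 0-0 = 0.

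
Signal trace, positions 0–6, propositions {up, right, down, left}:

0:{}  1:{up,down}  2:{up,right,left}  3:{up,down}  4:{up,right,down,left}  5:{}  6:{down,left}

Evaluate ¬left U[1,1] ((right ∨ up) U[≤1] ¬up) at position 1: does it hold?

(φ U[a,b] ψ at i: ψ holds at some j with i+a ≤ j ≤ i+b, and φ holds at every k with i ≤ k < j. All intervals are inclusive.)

Need some j in [2,2] with ((right ∨ up) U[≤1] ¬up), and ¬left at every k in [1,j-1].
  j=2: ((right ∨ up) U[≤1] ¬up) — fails.
No j in the window works → until fails.

False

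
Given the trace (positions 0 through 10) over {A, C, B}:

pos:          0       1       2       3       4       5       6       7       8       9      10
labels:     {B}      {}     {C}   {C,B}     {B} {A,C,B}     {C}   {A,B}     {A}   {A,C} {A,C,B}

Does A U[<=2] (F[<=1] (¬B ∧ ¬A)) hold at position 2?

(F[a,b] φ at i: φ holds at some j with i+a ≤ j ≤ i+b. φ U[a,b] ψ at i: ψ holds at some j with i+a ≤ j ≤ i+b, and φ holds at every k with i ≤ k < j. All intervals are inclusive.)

Need some j in [2,4] with F[<=1] (¬B ∧ ¬A), and A at every k in [2,j-1].
  j=2: F[<=1] (¬B ∧ ¬A) holds; no prefix to check → satisfied.

Yes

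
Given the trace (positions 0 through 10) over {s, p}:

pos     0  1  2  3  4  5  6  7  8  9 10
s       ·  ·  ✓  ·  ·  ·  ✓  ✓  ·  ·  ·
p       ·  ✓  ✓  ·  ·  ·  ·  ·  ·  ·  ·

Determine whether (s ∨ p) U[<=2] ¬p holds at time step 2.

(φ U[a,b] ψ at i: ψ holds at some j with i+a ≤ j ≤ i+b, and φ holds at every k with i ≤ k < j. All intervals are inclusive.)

Need some j in [2,4] with ¬p, and (s ∨ p) at every k in [2,j-1].
  j=2: ¬p false.
  j=3: ¬p holds; (s ∨ p) holds at every k in [2,2] → satisfied.

Yes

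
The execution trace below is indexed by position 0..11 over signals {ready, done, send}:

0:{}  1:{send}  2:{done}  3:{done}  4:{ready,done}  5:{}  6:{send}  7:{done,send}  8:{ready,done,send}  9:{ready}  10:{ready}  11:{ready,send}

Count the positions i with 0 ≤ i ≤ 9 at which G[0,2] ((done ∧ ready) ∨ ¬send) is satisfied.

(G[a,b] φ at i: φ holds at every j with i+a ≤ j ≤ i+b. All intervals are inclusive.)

3

Evaluate at each i in [0,9]:
  i=0: ✗ (fails at j=1)
  i=1: ✗ (fails at j=1)
  i=2: ✓ (all of [2,4])
  i=3: ✓ (all of [3,5])
  i=4: ✗ (fails at j=6)
  i=5: ✗ (fails at j=6)
  i=6: ✗ (fails at j=6)
  i=7: ✗ (fails at j=7)
  i=8: ✓ (all of [8,10])
  i=9: ✗ (fails at j=11)
Positions where it holds: {2, 3, 8} → 3.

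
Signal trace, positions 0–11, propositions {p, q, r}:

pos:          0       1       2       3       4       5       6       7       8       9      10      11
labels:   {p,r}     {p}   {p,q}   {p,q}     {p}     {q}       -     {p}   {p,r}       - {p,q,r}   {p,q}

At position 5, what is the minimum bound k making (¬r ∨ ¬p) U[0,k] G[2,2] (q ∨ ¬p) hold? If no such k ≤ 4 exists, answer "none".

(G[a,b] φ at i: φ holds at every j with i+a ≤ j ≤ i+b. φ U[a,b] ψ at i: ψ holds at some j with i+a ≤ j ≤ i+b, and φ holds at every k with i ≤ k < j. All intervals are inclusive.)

2

Need earliest j ≥ 5 with G[2,2] (q ∨ ¬p), and (¬r ∨ ¬p) at every k in [5,j-1].
  j=5: rhs fails.
  j=6: rhs fails.
  j=7: rhs holds; lhs holds on [5,6]. k = 2.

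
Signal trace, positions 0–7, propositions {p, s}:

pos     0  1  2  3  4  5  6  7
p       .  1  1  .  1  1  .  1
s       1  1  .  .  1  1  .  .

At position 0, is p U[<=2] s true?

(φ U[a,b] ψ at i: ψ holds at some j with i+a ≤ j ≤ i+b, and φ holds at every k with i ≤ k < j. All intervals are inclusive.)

Holds

Need some j in [0,2] with s, and p at every k in [0,j-1].
  j=0: s holds; no prefix to check → satisfied.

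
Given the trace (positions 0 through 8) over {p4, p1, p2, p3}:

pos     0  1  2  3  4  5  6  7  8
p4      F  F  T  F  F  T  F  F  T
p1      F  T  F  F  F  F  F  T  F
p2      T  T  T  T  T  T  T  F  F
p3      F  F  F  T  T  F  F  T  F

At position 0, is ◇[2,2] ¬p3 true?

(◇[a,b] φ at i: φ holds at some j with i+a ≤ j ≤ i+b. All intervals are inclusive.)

Yes

Check ¬p3 at each j in [2,2]:
  j=2: true
Found at j=2 → formula holds.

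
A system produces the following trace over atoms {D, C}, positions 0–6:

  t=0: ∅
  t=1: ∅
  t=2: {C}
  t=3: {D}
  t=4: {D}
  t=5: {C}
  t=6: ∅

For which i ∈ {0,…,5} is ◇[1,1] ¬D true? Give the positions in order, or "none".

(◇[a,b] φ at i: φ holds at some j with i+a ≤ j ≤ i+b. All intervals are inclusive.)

Evaluate at each i in [0,5]:
  i=0: ✓ (witness j=1)
  i=1: ✓ (witness j=2)
  i=2: ✗ (none in [3,3])
  i=3: ✗ (none in [4,4])
  i=4: ✓ (witness j=5)
  i=5: ✓ (witness j=6)

0, 1, 4, 5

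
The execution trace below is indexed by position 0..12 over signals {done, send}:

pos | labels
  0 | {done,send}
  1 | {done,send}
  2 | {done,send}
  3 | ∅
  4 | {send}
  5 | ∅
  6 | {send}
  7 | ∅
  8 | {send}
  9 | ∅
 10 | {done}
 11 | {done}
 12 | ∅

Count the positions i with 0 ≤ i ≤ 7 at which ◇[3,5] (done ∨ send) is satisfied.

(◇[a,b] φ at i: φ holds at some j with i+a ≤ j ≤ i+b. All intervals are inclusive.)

8

Evaluate at each i in [0,7]:
  i=0: ✓ (witness j=4)
  i=1: ✓ (witness j=4)
  i=2: ✓ (witness j=6)
  i=3: ✓ (witness j=6)
  i=4: ✓ (witness j=8)
  i=5: ✓ (witness j=8)
  i=6: ✓ (witness j=10)
  i=7: ✓ (witness j=10)
Positions where it holds: {0, 1, 2, 3, 4, 5, 6, 7} → 8.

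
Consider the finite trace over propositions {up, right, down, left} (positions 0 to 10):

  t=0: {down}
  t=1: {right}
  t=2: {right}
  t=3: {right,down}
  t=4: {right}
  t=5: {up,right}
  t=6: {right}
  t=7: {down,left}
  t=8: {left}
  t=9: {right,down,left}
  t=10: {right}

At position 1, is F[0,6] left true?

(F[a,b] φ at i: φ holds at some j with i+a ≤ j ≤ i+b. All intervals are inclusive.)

Yes

Check left at each j in [1,7]:
  j=1: false
  j=2: false
  j=3: false
  j=4: false
  j=5: false
  j=6: false
  j=7: true
Found at j=7 → formula holds.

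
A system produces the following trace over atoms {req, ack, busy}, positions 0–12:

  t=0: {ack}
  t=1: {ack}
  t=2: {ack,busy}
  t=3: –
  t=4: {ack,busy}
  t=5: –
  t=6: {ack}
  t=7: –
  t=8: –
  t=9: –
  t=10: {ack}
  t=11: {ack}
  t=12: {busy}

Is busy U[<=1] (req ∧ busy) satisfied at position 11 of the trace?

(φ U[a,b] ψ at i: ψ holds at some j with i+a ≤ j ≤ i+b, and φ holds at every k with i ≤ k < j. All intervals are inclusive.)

Need some j in [11,12] with (req ∧ busy), and busy at every k in [11,j-1].
  j=11: (req ∧ busy) false.
  j=12: (req ∧ busy) false.
No j in the window works → until fails.

No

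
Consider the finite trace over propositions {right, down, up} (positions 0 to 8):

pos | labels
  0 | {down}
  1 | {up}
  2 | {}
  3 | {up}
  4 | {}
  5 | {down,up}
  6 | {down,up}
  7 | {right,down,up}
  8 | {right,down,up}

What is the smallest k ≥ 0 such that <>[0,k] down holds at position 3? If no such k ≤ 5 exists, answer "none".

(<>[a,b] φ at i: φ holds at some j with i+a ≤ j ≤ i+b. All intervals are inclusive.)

Scan j = 3,4,… for down:
  j=3: fails
  j=4: fails
  j=5: holds
First hit at j=5, so smallest k = 5-3 = 2.

2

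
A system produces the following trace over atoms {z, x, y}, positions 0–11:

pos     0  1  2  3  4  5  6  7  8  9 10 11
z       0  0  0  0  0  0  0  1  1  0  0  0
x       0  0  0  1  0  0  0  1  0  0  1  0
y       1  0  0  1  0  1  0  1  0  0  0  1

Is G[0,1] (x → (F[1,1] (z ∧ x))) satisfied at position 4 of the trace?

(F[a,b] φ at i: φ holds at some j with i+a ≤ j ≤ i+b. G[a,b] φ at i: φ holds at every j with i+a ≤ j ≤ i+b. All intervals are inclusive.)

Check (x → (F[1,1] (z ∧ x))) at every j in [4,5]:
  j=4: antecedent false → ✓
  j=5: antecedent false → ✓
All positions satisfy it → formula holds.

True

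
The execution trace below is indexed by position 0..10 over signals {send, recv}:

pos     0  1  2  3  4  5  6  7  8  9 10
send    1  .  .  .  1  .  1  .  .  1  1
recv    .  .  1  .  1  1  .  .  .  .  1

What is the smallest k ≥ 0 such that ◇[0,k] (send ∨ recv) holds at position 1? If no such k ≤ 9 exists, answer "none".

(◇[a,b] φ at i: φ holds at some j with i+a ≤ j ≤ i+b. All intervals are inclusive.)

1

Scan j = 1,2,… for (send ∨ recv):
  j=1: fails
  j=2: holds
First hit at j=2, so smallest k = 2-1 = 1.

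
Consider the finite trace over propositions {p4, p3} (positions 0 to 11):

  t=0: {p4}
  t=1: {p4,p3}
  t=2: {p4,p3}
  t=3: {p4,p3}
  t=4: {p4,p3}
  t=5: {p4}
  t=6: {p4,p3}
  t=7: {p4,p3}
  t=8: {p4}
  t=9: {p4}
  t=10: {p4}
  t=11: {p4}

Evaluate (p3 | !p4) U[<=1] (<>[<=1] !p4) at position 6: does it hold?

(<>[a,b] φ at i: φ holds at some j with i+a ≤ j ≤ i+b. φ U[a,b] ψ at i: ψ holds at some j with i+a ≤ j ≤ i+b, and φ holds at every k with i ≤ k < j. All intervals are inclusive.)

Does not hold

Need some j in [6,7] with <>[<=1] !p4, and (p3 | !p4) at every k in [6,j-1].
  j=6: <>[<=1] !p4 — fails (none in [6,7]).
  j=7: <>[<=1] !p4 — fails (none in [7,8]).
No j in the window works → until fails.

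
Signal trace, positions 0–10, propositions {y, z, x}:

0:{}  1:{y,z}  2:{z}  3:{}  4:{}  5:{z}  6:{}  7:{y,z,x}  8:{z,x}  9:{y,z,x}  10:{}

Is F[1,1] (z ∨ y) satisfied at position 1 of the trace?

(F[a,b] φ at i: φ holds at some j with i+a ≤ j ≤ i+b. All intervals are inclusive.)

Yes

Check (z ∨ y) at each j in [2,2]:
  j=2: true
Found at j=2 → formula holds.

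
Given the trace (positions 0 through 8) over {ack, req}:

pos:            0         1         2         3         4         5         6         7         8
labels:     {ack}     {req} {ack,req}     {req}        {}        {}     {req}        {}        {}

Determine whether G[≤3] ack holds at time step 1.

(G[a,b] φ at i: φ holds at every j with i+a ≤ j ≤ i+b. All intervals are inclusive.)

Check ack at every j in [1,4]:
  j=1: false
  j=2: true
  j=3: false
  j=4: false
Fails at j=1 → formula fails.

Does not hold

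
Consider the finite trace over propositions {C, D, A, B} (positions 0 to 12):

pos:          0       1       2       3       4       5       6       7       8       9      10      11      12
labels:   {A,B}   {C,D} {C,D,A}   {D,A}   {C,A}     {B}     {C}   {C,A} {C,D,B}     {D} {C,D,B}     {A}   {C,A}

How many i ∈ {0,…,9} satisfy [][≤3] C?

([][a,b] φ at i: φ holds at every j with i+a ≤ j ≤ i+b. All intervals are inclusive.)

0

Evaluate at each i in [0,9]:
  i=0: ✗ (fails at j=0)
  i=1: ✗ (fails at j=3)
  i=2: ✗ (fails at j=3)
  i=3: ✗ (fails at j=3)
  i=4: ✗ (fails at j=5)
  i=5: ✗ (fails at j=5)
  i=6: ✗ (fails at j=9)
  i=7: ✗ (fails at j=9)
  i=8: ✗ (fails at j=9)
  i=9: ✗ (fails at j=9)
Positions where it holds: {} → 0.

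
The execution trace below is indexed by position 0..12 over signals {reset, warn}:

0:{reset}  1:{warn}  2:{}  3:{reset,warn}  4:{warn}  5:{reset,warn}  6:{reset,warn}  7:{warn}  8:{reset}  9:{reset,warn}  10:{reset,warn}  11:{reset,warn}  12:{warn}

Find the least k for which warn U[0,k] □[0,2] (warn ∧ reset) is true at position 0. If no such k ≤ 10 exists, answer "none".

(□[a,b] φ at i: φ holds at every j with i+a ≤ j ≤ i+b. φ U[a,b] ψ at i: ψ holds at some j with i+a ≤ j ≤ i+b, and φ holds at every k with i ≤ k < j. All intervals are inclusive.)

none

Need earliest j ≥ 0 with □[0,2] (warn ∧ reset), and warn at every k in [0,j-1].
  j=0: rhs fails.
  j=1: rhs fails.
  j=2: rhs fails.
  j=3: rhs fails.
  j=4: rhs fails.
  j=5: rhs fails.
  j=6: rhs fails.
  j=7: rhs fails.
  j=8: rhs fails.
  j=9: rhs holds but lhs fails at k=0.
  j=10: rhs fails.
No witness within the range → none.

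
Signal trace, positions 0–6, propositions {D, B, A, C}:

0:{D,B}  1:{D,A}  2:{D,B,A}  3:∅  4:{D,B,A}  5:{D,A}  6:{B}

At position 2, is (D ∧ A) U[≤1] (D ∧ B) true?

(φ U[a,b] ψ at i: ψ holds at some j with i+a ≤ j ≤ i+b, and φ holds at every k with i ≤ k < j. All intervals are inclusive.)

Yes

Need some j in [2,3] with (D ∧ B), and (D ∧ A) at every k in [2,j-1].
  j=2: (D ∧ B) holds; no prefix to check → satisfied.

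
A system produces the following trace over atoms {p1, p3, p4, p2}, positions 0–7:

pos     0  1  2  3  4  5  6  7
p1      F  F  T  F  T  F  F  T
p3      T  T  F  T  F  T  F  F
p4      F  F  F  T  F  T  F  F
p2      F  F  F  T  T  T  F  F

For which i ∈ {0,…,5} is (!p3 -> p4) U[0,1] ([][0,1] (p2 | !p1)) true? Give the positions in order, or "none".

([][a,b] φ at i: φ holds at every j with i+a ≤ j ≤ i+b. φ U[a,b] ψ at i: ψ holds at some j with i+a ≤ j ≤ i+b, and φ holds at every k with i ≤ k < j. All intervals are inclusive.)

Evaluate at each i in [0,5]:
  i=0: ✓ (rhs at j=0)
  i=1: ✗ (no rhs in [1,2])
  i=2: ✗ (lhs fails at k=2 before rhs at j=3)
  i=3: ✓ (rhs at j=3)
  i=4: ✓ (rhs at j=4)
  i=5: ✓ (rhs at j=5)

0, 3, 4, 5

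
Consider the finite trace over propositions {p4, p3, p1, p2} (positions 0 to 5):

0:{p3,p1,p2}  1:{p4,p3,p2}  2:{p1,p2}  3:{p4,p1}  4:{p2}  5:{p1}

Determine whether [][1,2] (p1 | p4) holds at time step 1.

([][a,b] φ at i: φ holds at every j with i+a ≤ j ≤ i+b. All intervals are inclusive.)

Check (p1 | p4) at every j in [2,3]:
  j=2: true
  j=3: true
All positions satisfy it → formula holds.

True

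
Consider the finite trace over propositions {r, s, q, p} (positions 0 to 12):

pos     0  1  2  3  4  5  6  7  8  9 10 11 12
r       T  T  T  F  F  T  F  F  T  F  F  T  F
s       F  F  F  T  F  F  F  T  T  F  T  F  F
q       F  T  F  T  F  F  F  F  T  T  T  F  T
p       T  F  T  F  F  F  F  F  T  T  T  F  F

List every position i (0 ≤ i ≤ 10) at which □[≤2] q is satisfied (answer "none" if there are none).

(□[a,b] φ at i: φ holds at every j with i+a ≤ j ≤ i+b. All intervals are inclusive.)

8

Evaluate at each i in [0,10]:
  i=0: ✗ (fails at j=0)
  i=1: ✗ (fails at j=2)
  i=2: ✗ (fails at j=2)
  i=3: ✗ (fails at j=4)
  i=4: ✗ (fails at j=4)
  i=5: ✗ (fails at j=5)
  i=6: ✗ (fails at j=6)
  i=7: ✗ (fails at j=7)
  i=8: ✓ (all of [8,10])
  i=9: ✗ (fails at j=11)
  i=10: ✗ (fails at j=11)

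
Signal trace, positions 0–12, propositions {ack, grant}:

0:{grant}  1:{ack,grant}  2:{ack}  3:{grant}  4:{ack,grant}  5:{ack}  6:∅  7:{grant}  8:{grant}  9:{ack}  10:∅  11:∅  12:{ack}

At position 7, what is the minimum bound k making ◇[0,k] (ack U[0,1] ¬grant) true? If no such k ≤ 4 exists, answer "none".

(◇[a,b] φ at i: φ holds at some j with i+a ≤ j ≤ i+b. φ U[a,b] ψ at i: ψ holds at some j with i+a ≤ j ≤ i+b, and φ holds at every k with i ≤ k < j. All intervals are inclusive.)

2

Scan j = 7,8,… for (ack U[0,1] ¬grant):
  j=7: fails
  j=8: fails
  j=9: holds
First hit at j=9, so smallest k = 9-7 = 2.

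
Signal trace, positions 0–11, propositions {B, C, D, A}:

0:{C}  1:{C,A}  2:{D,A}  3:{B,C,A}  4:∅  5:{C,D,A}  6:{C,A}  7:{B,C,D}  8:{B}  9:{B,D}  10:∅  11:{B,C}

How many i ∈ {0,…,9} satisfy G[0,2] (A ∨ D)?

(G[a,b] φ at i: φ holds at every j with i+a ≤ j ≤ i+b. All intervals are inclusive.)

Evaluate at each i in [0,9]:
  i=0: ✗ (fails at j=0)
  i=1: ✓ (all of [1,3])
  i=2: ✗ (fails at j=4)
  i=3: ✗ (fails at j=4)
  i=4: ✗ (fails at j=4)
  i=5: ✓ (all of [5,7])
  i=6: ✗ (fails at j=8)
  i=7: ✗ (fails at j=8)
  i=8: ✗ (fails at j=8)
  i=9: ✗ (fails at j=10)
Positions where it holds: {1, 5} → 2.

2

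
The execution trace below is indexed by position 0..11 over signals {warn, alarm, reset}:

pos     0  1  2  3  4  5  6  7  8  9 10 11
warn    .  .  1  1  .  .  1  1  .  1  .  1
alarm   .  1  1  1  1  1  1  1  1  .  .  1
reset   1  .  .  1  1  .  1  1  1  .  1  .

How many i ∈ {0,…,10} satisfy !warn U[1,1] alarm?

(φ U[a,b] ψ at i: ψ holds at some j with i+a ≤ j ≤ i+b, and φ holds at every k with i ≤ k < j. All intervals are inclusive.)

5

Evaluate at each i in [0,10]:
  i=0: ✓ (rhs at j=1; lhs holds on [0,0])
  i=1: ✓ (rhs at j=2; lhs holds on [1,1])
  i=2: ✗ (lhs fails at k=2 before rhs at j=3)
  i=3: ✗ (lhs fails at k=3 before rhs at j=4)
  i=4: ✓ (rhs at j=5; lhs holds on [4,4])
  i=5: ✓ (rhs at j=6; lhs holds on [5,5])
  i=6: ✗ (lhs fails at k=6 before rhs at j=7)
  i=7: ✗ (lhs fails at k=7 before rhs at j=8)
  i=8: ✗ (no rhs in [9,9])
  i=9: ✗ (no rhs in [10,10])
  i=10: ✓ (rhs at j=11; lhs holds on [10,10])
Positions where it holds: {0, 1, 4, 5, 10} → 5.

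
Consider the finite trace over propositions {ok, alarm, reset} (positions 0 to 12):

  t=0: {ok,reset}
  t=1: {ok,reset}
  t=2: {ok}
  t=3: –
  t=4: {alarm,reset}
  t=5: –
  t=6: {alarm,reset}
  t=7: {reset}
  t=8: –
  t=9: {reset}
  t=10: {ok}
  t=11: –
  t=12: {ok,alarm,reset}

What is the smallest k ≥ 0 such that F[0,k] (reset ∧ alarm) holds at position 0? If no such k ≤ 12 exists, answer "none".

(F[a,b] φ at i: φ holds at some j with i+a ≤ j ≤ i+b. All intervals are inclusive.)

4

Scan j = 0,1,… for (reset ∧ alarm):
  j=0: fails
  j=1: fails
  j=2: fails
  j=3: fails
  j=4: holds
First hit at j=4, so smallest k = 4-0 = 4.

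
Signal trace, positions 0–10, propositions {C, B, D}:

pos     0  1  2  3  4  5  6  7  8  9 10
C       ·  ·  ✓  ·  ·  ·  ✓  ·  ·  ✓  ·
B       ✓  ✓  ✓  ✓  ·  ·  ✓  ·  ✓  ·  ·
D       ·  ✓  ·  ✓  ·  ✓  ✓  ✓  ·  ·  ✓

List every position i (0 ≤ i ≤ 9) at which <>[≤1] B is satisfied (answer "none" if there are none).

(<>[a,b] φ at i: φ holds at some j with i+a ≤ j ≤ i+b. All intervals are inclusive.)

0, 1, 2, 3, 5, 6, 7, 8

Evaluate at each i in [0,9]:
  i=0: ✓ (witness j=0)
  i=1: ✓ (witness j=1)
  i=2: ✓ (witness j=2)
  i=3: ✓ (witness j=3)
  i=4: ✗ (none in [4,5])
  i=5: ✓ (witness j=6)
  i=6: ✓ (witness j=6)
  i=7: ✓ (witness j=8)
  i=8: ✓ (witness j=8)
  i=9: ✗ (none in [9,10])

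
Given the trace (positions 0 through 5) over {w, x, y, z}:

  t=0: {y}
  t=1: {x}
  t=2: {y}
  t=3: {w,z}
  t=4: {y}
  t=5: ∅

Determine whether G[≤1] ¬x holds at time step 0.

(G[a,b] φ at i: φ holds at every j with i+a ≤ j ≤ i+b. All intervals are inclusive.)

Check ¬x at every j in [0,1]:
  j=0: true
  j=1: false
Fails at j=1 → formula fails.

False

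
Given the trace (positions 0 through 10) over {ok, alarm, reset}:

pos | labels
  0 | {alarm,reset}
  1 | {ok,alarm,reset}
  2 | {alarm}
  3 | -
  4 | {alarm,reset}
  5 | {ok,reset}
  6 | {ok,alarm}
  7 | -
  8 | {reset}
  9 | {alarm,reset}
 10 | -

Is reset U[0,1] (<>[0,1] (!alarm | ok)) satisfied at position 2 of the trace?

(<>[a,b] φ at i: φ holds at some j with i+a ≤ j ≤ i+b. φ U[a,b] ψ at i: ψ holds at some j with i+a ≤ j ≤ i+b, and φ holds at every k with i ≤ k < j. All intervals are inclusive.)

Need some j in [2,3] with <>[0,1] (!alarm | ok), and reset at every k in [2,j-1].
  j=2: <>[0,1] (!alarm | ok) holds; no prefix to check → satisfied.

Holds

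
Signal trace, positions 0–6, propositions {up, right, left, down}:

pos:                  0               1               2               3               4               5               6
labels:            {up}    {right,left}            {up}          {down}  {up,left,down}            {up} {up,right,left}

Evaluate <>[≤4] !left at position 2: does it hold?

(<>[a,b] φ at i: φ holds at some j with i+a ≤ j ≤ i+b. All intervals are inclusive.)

Holds

Check !left at each j in [2,6]:
  j=2: true
  j=3: true
  j=4: false
  j=5: true
  j=6: false
Found at j=2 → formula holds.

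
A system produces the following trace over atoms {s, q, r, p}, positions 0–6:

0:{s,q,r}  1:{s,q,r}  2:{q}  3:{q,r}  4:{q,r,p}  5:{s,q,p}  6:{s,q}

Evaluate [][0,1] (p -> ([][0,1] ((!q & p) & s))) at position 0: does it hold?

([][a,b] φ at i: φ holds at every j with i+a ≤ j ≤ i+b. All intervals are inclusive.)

Yes

Check (p -> ([][0,1] ((!q & p) & s))) at every j in [0,1]:
  j=0: antecedent false → ✓
  j=1: antecedent false → ✓
All positions satisfy it → formula holds.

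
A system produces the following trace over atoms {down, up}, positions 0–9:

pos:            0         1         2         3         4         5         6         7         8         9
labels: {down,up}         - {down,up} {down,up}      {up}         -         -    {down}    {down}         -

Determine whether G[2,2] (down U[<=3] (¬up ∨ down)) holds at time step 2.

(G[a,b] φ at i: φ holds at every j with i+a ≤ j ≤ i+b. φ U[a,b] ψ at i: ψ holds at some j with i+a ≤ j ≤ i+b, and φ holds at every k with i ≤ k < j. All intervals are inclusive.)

No

Check (down U[<=3] (¬up ∨ down)) at every j in [4,4]:
  j=4: fails
Fails at j=4 → formula fails.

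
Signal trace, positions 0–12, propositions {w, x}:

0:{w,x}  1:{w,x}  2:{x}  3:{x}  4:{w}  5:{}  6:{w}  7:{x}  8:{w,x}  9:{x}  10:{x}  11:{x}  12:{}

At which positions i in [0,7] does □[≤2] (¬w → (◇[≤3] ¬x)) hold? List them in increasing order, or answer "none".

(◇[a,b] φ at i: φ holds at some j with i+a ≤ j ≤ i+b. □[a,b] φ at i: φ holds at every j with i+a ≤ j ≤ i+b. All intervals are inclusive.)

Evaluate at each i in [0,7]:
  i=0: ✓ (all of [0,2])
  i=1: ✓ (all of [1,3])
  i=2: ✓ (all of [2,4])
  i=3: ✓ (all of [3,5])
  i=4: ✓ (all of [4,6])
  i=5: ✗ (fails at j=7)
  i=6: ✗ (fails at j=7)
  i=7: ✗ (fails at j=7)

0, 1, 2, 3, 4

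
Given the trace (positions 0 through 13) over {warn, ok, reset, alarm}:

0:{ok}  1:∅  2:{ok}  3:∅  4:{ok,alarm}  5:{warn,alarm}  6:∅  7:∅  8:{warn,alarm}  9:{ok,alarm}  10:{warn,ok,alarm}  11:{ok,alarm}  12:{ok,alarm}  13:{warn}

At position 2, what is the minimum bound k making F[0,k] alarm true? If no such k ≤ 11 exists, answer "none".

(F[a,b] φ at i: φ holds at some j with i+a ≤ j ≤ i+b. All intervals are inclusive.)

Scan j = 2,3,… for alarm:
  j=2: fails
  j=3: fails
  j=4: holds
First hit at j=4, so smallest k = 4-2 = 2.

2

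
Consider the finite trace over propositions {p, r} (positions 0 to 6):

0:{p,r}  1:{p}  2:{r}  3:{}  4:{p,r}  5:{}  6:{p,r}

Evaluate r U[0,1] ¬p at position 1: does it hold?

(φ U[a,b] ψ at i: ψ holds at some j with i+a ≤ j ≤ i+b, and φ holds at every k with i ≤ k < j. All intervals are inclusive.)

Does not hold

Need some j in [1,2] with ¬p, and r at every k in [1,j-1].
  j=1: ¬p false.
  j=2: ¬p holds, but r fails at k=1 → not this j.
No j in the window works → until fails.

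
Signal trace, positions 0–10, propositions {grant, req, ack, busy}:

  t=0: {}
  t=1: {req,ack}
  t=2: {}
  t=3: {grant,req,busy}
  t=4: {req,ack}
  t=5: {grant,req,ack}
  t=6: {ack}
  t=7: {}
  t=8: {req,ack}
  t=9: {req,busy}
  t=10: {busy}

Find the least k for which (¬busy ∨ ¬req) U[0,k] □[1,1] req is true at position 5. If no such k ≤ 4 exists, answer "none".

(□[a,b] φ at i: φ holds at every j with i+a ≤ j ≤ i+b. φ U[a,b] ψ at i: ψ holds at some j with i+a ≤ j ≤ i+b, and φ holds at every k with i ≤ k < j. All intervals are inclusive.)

Need earliest j ≥ 5 with □[1,1] req, and (¬busy ∨ ¬req) at every k in [5,j-1].
  j=5: rhs fails.
  j=6: rhs fails.
  j=7: rhs holds; lhs holds on [5,6]. k = 2.

2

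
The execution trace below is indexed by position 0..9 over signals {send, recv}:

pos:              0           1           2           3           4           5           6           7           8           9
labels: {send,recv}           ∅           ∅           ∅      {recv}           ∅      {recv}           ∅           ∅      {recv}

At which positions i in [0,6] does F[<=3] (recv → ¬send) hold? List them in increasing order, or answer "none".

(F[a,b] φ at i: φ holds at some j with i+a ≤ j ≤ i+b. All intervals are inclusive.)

0, 1, 2, 3, 4, 5, 6

Evaluate at each i in [0,6]:
  i=0: ✓ (witness j=1)
  i=1: ✓ (witness j=1)
  i=2: ✓ (witness j=2)
  i=3: ✓ (witness j=3)
  i=4: ✓ (witness j=4)
  i=5: ✓ (witness j=5)
  i=6: ✓ (witness j=6)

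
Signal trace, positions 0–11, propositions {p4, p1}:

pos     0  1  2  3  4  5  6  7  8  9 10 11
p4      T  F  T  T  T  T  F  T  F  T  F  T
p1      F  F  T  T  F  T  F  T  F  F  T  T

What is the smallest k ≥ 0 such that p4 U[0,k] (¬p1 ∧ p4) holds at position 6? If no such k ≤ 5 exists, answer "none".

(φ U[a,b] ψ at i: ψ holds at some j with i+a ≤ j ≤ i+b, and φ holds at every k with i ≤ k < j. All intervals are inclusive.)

Need earliest j ≥ 6 with (¬p1 ∧ p4), and p4 at every k in [6,j-1].
  j=6: rhs fails.
  j=7: rhs fails.
  j=8: rhs fails.
  j=9: rhs holds but lhs fails at k=6.
  j=10: rhs fails.
  j=11: rhs fails.
No witness within the range → none.

none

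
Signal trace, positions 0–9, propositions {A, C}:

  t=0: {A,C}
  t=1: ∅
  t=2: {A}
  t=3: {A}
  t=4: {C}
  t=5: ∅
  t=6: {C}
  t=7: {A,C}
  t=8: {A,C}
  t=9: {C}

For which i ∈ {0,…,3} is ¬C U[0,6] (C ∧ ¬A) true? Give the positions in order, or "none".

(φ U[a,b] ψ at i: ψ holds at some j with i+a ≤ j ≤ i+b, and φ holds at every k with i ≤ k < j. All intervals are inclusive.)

Evaluate at each i in [0,3]:
  i=0: ✗ (lhs fails at k=0 before rhs at j=4)
  i=1: ✓ (rhs at j=4; lhs holds on [1,3])
  i=2: ✓ (rhs at j=4; lhs holds on [2,3])
  i=3: ✓ (rhs at j=4; lhs holds on [3,3])

1, 2, 3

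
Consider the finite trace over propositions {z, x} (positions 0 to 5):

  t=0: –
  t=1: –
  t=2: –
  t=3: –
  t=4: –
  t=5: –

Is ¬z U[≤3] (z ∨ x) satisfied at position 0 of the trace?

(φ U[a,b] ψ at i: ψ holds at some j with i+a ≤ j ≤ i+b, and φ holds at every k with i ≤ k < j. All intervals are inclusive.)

Does not hold

Need some j in [0,3] with (z ∨ x), and ¬z at every k in [0,j-1].
  j=0: (z ∨ x) false.
  j=1: (z ∨ x) false.
  j=2: (z ∨ x) false.
  j=3: (z ∨ x) false.
No j in the window works → until fails.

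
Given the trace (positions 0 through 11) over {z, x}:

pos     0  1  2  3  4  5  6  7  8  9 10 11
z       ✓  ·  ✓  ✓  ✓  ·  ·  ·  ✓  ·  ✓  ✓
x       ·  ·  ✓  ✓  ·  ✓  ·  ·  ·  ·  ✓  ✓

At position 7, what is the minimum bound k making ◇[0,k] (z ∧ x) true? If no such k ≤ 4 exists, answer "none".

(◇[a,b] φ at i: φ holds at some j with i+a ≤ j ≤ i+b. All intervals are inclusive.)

Scan j = 7,8,… for (z ∧ x):
  j=7: fails
  j=8: fails
  j=9: fails
  j=10: holds
First hit at j=10, so smallest k = 10-7 = 3.

3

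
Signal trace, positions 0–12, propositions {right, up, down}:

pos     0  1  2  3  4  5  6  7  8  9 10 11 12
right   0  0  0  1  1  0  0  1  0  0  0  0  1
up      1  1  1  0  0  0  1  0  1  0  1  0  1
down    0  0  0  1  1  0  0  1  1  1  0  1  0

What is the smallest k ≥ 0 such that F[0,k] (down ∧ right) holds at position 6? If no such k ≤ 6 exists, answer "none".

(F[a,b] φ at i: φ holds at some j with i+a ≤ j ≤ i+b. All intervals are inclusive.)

1

Scan j = 6,7,… for (down ∧ right):
  j=6: fails
  j=7: holds
First hit at j=7, so smallest k = 7-6 = 1.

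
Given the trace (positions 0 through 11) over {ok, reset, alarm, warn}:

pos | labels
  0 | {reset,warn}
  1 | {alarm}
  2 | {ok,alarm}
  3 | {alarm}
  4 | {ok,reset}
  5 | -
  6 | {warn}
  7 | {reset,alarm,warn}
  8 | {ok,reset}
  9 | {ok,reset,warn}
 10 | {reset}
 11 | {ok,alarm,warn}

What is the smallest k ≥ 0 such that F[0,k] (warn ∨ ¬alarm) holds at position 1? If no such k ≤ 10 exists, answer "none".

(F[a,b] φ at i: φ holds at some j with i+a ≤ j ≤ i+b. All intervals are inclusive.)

Scan j = 1,2,… for (warn ∨ ¬alarm):
  j=1: fails
  j=2: fails
  j=3: fails
  j=4: holds
First hit at j=4, so smallest k = 4-1 = 3.

3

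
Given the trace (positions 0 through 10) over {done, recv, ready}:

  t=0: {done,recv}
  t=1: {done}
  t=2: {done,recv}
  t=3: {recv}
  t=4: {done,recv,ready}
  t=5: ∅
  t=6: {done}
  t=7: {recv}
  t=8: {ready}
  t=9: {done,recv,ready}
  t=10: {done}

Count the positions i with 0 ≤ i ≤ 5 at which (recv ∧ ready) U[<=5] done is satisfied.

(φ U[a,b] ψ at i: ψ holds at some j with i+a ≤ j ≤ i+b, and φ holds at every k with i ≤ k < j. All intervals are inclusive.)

4

Evaluate at each i in [0,5]:
  i=0: ✓ (rhs at j=0)
  i=1: ✓ (rhs at j=1)
  i=2: ✓ (rhs at j=2)
  i=3: ✗ (lhs fails at k=3 before rhs at j=4)
  i=4: ✓ (rhs at j=4)
  i=5: ✗ (lhs fails at k=5 before rhs at j=6)
Positions where it holds: {0, 1, 2, 4} → 4.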